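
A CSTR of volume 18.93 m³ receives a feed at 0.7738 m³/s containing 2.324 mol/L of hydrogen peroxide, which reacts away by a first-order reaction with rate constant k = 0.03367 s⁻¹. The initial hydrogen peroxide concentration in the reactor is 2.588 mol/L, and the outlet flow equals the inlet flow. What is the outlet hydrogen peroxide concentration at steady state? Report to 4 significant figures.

Species balance: V dC/dt = Q C_in − Q C − k V C.
At steady state: 0 = Q C_in − (Q + kV) C_ss, so C_ss = Q C_in/(Q + kV).
C_ss = 0.7738·2.324/(0.7738 + 0.03367·18.93) = 1.79831/1.41117 = 1.27434 mol/L.

1.274 mol/L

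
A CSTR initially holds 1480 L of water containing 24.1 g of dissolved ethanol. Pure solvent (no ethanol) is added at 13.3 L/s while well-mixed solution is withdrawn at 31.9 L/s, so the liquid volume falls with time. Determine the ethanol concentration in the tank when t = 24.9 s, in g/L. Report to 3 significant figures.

Let m(t) be the amount of ethanol. Volume: V(t) = V₀ + (Q_in − Q_out) t = 1480 − 18.600 t; V(24.9) = 1016.9 L.
No ethanol enters, so dm/dt = −Q_out · (m/V).
Separate: dm/m = −Q_out dt/V(t) ⇒ ln(m/m₀) = −(Q_out/(Q_in−Q_out)) ln(V/V₀).
m = m₀ (V₀/V)^(Q_out/(Q_in−Q_out)) = 24.1 × (1480/1016.9)^(-1.7151) = 12.661 g.
C = m/V = 12.661/1016.9 = 0.012451 g/L.

0.0125 g/L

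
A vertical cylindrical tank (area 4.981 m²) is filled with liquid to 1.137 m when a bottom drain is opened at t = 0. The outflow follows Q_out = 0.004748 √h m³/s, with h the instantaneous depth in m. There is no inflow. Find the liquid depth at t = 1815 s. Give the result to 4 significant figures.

0.04050 m

With no inflow, A dh/dt = −0.004748 √h.
∫ h^(−1/2) dh = −(0.004748/A) ∫ dt, giving 2√h = 2√h₀ − (0.004748/A) t.
√h = √1.137 − 0.004748·1815/(2·4.981) = 1.06630 − 0.865049 = 0.201253.
h = 0.201253² = 0.0405027 m.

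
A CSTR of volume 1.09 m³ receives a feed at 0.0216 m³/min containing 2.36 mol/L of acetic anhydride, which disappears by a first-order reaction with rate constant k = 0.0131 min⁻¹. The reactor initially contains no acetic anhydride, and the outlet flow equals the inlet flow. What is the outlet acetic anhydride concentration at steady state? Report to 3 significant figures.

1.42 mol/L

V dC/dt = Q(C_in − C) − k V C.
Steady state (dC/dt = 0): C_ss = Q C_in/(Q + kV) = C_in/(1 + kV/Q).
C_ss = 0.0216·2.36/(0.0216 + 0.0131·1.09) = 0.050976/0.035879 = 1.4208 mol/L.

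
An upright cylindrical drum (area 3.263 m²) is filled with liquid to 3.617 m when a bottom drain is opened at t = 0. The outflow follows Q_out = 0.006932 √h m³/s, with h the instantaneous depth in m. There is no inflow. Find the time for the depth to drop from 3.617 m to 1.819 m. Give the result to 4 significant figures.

Unsteady balance on liquid volume: A dh/dt = −0.006932 √h.
∫ h^(−1/2) dh = −(0.006932/A) ∫ dt, giving 2√h = 2√h₀ − (0.006932/A) t.
t = 2A(√h₀ − √h)/0.006932 = 2·3.263·(√3.617 − √1.819)/0.006932
  = 6.52600 × (1.90184 − 1.34870) / 0.006932 = 520.741 s.

520.7 s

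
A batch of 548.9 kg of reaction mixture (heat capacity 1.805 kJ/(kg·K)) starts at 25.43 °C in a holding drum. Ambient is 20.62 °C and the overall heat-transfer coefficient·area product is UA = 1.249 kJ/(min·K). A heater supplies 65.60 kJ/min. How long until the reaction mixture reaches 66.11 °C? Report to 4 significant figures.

1519 min

First-law balance (no shaft work): M c_p dT/dt = −UA(T − T_amb) + Q̇.
τ = M c_p/UA = 793.246 min; T_ss = T_amb + Q̇/UA = 20.62 + 65.60/1.249 = 73.1420 °C.
T(t) = T_ss + (T₀ − T_ss)e^(−t/τ); set T = 66.11:
t = −τ ln[(T − T_ss)/(T₀ − T_ss)] = −793.246 · ln(0.147385) = 1518.84 min.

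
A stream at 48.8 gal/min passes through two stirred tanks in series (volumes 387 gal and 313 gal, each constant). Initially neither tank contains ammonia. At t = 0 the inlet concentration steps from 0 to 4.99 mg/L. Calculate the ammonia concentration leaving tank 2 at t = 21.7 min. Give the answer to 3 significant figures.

Species balance on tank i: dCᵢ/dt = (Cᵢ₋₁ − Cᵢ)/τᵢ with τᵢ = Vᵢ/Q.
τ₁ = 387/48.8 = 7.9303 min; τ₂ = 313/48.8 = 6.4139 min.
Solving the cascade with C₁(0)=C₂(0)=0 gives C₂(t) = C_in[1 − (τ₁ e^(−t/τ₁) − τ₂ e^(−t/τ₂))/(τ₁ − τ₂)].
At t = 21.7: e^(−t/τ₁) = 0.064808, e^(−t/τ₂) = 0.033937.
C₂ = 4.99·[1 − (7.9303·0.064808 − 6.4139·0.033937)/(1.5164)] = 4.99·0.80462 = 4.0150 mg/L.

4.02 mg/L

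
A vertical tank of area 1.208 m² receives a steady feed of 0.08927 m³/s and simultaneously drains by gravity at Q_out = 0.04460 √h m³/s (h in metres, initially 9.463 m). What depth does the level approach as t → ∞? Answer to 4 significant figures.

A dh/dt = Q_in − 0.04460 √h. Steady state requires inflow = outflow:
Q_in = 0.04460 √h_ss ⇒ √h_ss = 0.08927/0.04460 = 2.00157.
h_ss = 2.00157² = 4.00628 m. (Since h₀ = 9.463 m > h_ss, the level will fall toward this value.)

4.006 m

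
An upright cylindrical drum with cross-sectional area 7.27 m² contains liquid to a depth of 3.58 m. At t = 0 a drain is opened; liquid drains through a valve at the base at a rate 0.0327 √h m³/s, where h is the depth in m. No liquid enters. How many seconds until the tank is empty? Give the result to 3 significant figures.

Mass balance (ρ constant): A dh/dt = −0.0327 √h.
This is separable: 2 d(√h)/dt = −0.0327/A, so √h = √h₀ − (0.0327/(2A)) t.
Tank is empty when √h = 0: t_empty = 2A√h₀/0.0327.
t_empty = 2·7.27·√3.58/0.0327 = 14.540·1.8921/0.0327 = 841.31 s.

841 s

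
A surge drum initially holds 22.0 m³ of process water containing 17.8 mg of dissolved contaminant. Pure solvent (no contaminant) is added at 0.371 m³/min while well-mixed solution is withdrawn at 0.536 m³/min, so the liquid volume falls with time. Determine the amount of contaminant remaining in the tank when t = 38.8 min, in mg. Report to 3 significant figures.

Total volume: dV/dt = Q_in − Q_out = -0.16500 m³/min, so V(t) = 22.0 − 0.16500 t and V(38.8) = 15.598 m³.
No contaminant enters, so dm/dt = −Q_out · (m/V).
dm/m = −Q_out dt/(V₀ − 0.16500 t); integrating gives ln(m/m₀) = −(Q_out/(Q_in−Q_out)) ln(V/V₀).
m = m₀ (V₀/V)^(Q_out/(Q_in−Q_out)) = 17.8 × (22.0/15.598)^(-3.2485) = 5.8243 mg.

5.82 mg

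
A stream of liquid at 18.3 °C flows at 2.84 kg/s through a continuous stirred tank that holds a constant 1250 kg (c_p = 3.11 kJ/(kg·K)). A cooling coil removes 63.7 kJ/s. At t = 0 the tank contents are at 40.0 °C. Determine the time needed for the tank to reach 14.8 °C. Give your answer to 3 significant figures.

903 s

Unsteady energy balance on the tank contents: M c_p dT/dt = ṁ c_p (T_in − T) − 63.7.
τ = M/ṁ = 440.14 s; T_ss = T_in − Q̇/(ṁ c_p) = 11.088 °C.
T(t) = T_ss + (T₀ − T_ss) e^(−t/τ). Set T = 14.8:
e^(−t/τ) = (14.8 − 11.088)/(40.0 − 11.088) = 0.12839
t = −440.14 · ln(0.12839) = 903.46 s.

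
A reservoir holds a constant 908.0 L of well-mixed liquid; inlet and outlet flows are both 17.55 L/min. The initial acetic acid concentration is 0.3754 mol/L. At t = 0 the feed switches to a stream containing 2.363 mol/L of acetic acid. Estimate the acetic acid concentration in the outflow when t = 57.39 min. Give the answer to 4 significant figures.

1.707 mol/L

Accumulation = in − out for the solute gives V dC/dt = Q(C_in − C).
Time constant τ = V/Q = 908.0/17.55 = 51.7379 min.
C approaches C_in exponentially: C(t) = C_in + (C₀ − C_in) e^(−t/τ).
C(57.39) = 2.363 + (0.3754 − 2.363)·e^(−57.39/51.7379) = 2.363 + (-1.98760)·0.329808 = 1.70747 mol/L.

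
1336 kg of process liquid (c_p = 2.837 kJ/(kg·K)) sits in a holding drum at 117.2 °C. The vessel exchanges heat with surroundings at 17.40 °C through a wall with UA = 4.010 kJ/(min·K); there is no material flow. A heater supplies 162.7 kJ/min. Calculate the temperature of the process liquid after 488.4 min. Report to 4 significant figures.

M c_p dT/dt = −UA(T − T_amb) + Q̇.
dT/dt = (T_ss − T)/τ with T_ss = T_amb + Q̇/UA = 17.40 + 162.7/4.010 = 57.9736 °C, τ = M c_p/UA = 1336·2.837/4.010 = 945.195 min.
T approaches T_ss exponentially: T(t) = T_ss + (T₀ − T_ss) e^(−t/τ).
T(488.4) = 57.9736 + (59.2264)·0.596475 = 93.3006 °C.

93.30 °C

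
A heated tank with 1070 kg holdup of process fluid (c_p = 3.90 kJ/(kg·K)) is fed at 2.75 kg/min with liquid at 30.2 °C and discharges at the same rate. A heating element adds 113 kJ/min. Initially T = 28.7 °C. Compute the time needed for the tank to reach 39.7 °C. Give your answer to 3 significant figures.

954 min

First-law balance (no shaft work): M c_p dT/dt = ṁ c_p (T_in − T) + 113.
τ = M/ṁ = 389.09 min; T_ss = T_in + Q̇/(ṁ c_p) = 40.736 °C.
T(t) = T_ss + (T₀ − T_ss) e^(−t/τ). Set T = 39.7:
e^(−t/τ) = (39.7 − 40.736)/(28.7 − 40.736) = 0.086085
t = −389.09 · ln(0.086085) = 954.21 min.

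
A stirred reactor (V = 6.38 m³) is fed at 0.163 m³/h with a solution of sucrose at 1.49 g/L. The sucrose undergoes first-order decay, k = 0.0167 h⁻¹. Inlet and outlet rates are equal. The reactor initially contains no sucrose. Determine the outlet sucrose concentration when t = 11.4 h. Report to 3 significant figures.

Species balance: V dC/dt = Q C_in − Q C − k V C.
dC/dt = (Q/V) C_in − (Q/V + k) C; effective rate a = Q/V + k = 0.025549 + 0.0167 = 0.042249 h⁻¹.
C_ss = Q C_in/(Q + kV) = 0.90103 g/L; C(t) = C_ss + (C₀ − C_ss) e^(−a t).
C(11.4) = 0.90103 + (-0.90103)·e^(−0.042249·11.4) = 0.90103 + (-0.90103)·0.61777 = 0.34440 g/L.

0.344 g/L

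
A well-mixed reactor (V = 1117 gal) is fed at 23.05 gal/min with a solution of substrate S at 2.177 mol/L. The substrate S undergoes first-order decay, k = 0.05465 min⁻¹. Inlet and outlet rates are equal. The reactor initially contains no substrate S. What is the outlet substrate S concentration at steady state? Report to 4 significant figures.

Species balance: V dC/dt = Q C_in − Q C − k V C.
Steady state (dC/dt = 0): C_ss = Q C_in/(Q + kV) = C_in/(1 + kV/Q).
C_ss = 23.05·2.177/(23.05 + 0.05465·1117) = 50.1799/84.0940 = 0.596711 mol/L.

0.5967 mol/L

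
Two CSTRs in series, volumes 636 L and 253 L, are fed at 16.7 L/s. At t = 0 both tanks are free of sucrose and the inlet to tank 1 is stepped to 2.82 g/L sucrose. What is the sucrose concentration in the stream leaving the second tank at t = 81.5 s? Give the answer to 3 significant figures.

Species balance on tank i: dCᵢ/dt = (Cᵢ₋₁ − Cᵢ)/τᵢ with τᵢ = Vᵢ/Q.
τ₁ = 636/16.7 = 38.084 s; τ₂ = 253/16.7 = 15.150 s.
Solving the cascade with C₁(0)=C₂(0)=0 gives C₂(t) = C_in[1 − (τ₁ e^(−t/τ₁) − τ₂ e^(−t/τ₂))/(τ₁ − τ₂)].
At t = 81.5: e^(−t/τ₁) = 0.11765, e^(−t/τ₂) = 0.0046095.
C₂ = 2.82·[1 − (38.084·0.11765 − 15.150·0.0046095)/(22.934)] = 2.82·0.80767 = 2.2776 g/L.

2.28 g/L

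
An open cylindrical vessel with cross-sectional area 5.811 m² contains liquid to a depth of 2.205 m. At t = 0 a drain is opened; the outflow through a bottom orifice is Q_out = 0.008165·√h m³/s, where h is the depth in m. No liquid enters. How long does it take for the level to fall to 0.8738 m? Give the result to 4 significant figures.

Mass balance (ρ constant): A dh/dt = −0.008165 √h.
This is separable: 2 d(√h)/dt = −0.008165/A, so √h = √h₀ − (0.008165/(2A)) t.
t = 2A(√h₀ − √h)/0.008165 = 2·5.811·(√2.205 − √0.8738)/0.008165
  = 11.6220 × (1.48492 − 0.934773) / 0.008165 = 783.082 s.

783.1 s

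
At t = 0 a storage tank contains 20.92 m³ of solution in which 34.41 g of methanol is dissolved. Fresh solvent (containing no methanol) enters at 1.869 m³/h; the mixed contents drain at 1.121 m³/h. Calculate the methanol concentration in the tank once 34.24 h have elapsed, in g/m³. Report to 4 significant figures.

0.2232 g/m³

Let m(t) be the amount of methanol. Volume: V(t) = V₀ + (Q_in − Q_out) t = 20.92 + 0.748000 t; V(34.24) = 46.5315 m³.
Solute balance: dm/dt = 0 − Q_out C = −Q_out m/V(t).
Separate: dm/m = −Q_out dt/V(t) ⇒ ln(m/m₀) = −(Q_out/(Q_in−Q_out)) ln(V/V₀).
m = m₀ (V₀/V)^(Q_out/(Q_in−Q_out)) = 34.41 × (20.92/46.5315)^(1.49866) = 10.3841 g.
C = m/V = 10.3841/46.5315 = 0.223164 g/m³.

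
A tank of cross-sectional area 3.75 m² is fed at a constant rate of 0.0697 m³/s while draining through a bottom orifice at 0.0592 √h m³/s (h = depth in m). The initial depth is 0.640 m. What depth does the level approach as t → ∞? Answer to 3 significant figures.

Unsteady balance on liquid volume: A dh/dt = Q_in − 0.0592 √h. At steady state dh/dt = 0:
Q_in = 0.0592 √h_ss ⇒ √h_ss = 0.0697/0.0592 = 1.1774.
h_ss = 1.1774² = 1.3862 m. (Since h₀ = 0.640 m < h_ss, the level will rise toward this value.)

1.39 m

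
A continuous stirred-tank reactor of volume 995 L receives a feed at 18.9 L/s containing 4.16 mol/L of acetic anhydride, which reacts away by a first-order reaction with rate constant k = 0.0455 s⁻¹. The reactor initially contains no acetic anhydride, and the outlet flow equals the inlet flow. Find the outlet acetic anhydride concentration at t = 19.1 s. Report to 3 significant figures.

Accumulation = in − out − consumed: V dC/dt = Q C_in − Q C − k V C.
This is linear with rate a = Q/V + k = 0.064495 s⁻¹.
C_ss = Q C_in/(Q + kV) = 1.2252 mol/L; C(t) = C_ss + (C₀ − C_ss) e^(−a t).
C(19.1) = 1.2252 + (-1.2252)·e^(−0.064495·19.1) = 1.2252 + (-1.2252)·0.29175 = 0.86774 mol/L.

0.868 mol/L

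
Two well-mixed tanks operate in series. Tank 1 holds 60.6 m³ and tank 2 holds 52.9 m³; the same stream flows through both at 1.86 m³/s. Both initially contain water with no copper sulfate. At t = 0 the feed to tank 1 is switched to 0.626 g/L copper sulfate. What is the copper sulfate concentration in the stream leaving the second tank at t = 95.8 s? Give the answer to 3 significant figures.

Species balance on tank i: dCᵢ/dt = (Cᵢ₋₁ − Cᵢ)/τᵢ with τᵢ = Vᵢ/Q.
τ₁ = 60.6/1.86 = 32.581 s; τ₂ = 52.9/1.86 = 28.441 s.
Solving the cascade with C₁(0)=C₂(0)=0 gives C₂(t) = C_in[1 − (τ₁ e^(−t/τ₁) − τ₂ e^(−t/τ₂))/(τ₁ − τ₂)].
At t = 95.8: e^(−t/τ₁) = 0.052845, e^(−t/τ₂) = 0.034445.
C₂ = 0.626·[1 − (32.581·0.052845 − 28.441·0.034445)/(4.1398)] = 0.626·0.82075 = 0.51379 g/L.

0.514 g/L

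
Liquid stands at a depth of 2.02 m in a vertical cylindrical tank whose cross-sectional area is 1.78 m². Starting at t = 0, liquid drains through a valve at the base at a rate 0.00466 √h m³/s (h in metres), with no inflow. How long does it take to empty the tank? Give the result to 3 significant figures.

Mass balance (ρ constant): A dh/dt = −0.00466 √h.
Separate and integrate: 2(√h − √h₀) = −(0.00466/A) t.
Tank is empty when √h = 0: t_empty = 2A√h₀/0.00466.
t_empty = 2·1.78·√2.02/0.00466 = 3.5600·1.4213/0.00466 = 1085.8 s.

1090 s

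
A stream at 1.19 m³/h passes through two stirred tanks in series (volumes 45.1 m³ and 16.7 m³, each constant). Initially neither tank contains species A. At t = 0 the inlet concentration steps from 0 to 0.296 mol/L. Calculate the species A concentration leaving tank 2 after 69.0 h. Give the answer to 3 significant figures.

Species balance on tank i: dCᵢ/dt = (Cᵢ₋₁ − Cᵢ)/τᵢ with τᵢ = Vᵢ/Q.
τ₁ = 45.1/1.19 = 37.899 h; τ₂ = 16.7/1.19 = 14.034 h.
Solving the cascade with C₁(0)=C₂(0)=0 gives C₂(t) = C_in[1 − (τ₁ e^(−t/τ₁) − τ₂ e^(−t/τ₂))/(τ₁ − τ₂)].
At t = 69.0: e^(−t/τ₁) = 0.16193, e^(−t/τ₂) = 0.0073228.
C₂ = 0.296·[1 − (37.899·0.16193 − 14.034·0.0073228)/(23.866)] = 0.296·0.74716 = 0.22116 mol/L.

0.221 mol/L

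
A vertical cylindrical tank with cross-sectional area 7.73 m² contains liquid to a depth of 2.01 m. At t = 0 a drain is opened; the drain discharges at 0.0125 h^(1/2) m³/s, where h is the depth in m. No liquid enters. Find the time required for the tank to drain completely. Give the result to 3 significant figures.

1750 s

A dh/dt = −Q_out = −0.0125 √h.
Separate and integrate: 2(√h − √h₀) = −(0.0125/A) t.
Set h = 0: 2√h₀ = (0.0125/A) t_empty ⇒ t_empty = 2A√h₀/0.0125.
t_empty = 2·7.73·√2.01/0.0125 = 15.460·1.4177/0.0125 = 1753.5 s.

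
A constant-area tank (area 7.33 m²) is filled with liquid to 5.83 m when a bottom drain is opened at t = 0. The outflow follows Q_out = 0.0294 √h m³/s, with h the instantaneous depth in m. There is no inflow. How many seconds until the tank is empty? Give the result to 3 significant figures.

1200 s

With no inflow, A dh/dt = −0.0294 √h.
Separate and integrate: 2(√h − √h₀) = −(0.0294/A) t.
Tank is empty when √h = 0: t_empty = 2A√h₀/0.0294.
t_empty = 2·7.33·√5.83/0.0294 = 14.660·2.4145/0.0294 = 1204.0 s.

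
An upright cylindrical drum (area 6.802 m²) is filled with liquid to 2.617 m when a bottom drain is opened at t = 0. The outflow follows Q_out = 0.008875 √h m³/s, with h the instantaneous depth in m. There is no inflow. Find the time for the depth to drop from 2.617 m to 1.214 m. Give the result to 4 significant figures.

790.8 s

A dh/dt = −Q_out = −0.008875 √h.
Separate and integrate: 2(√h − √h₀) = −(0.008875/A) t.
t = 2A(√h₀ − √h)/0.008875 = 2·6.802·(√2.617 − √1.214)/0.008875
  = 13.6040 × (1.61771 − 1.10182) / 0.008875 = 790.791 s.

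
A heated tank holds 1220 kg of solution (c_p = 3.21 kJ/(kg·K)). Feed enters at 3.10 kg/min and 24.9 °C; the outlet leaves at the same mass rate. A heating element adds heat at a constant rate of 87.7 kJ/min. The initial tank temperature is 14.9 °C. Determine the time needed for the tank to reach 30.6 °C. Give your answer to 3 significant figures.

M c_p dT/dt = ṁ c_p (T_in − T) + Q̇.
τ = M/ṁ = 393.55 min; T_ss = T_in + Q̇/(ṁ c_p) = 33.713 °C.
T(t) = T_ss + (T₀ − T_ss) e^(−t/τ). Set T = 30.6:
e^(−t/τ) = (30.6 − 33.713)/(14.9 − 33.713) = 0.16548
t = −393.55 · ln(0.16548) = 707.96 min.

708 min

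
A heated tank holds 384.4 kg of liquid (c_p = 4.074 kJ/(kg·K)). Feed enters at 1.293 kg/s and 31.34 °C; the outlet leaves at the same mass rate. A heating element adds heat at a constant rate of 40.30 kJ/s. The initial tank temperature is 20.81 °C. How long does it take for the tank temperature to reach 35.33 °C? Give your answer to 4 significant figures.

Heat balance on the well-mixed liquid: M c_p dT/dt = ṁ c_p (T_in − T) + 40.30.
τ = M/ṁ = 297.293 s; T_ss = T_in + Q̇/(ṁ c_p) = 38.9904 °C.
T(t) = T_ss + (T₀ − T_ss) e^(−t/τ). Set T = 35.33:
e^(−t/τ) = (35.33 − 38.9904)/(20.81 − 38.9904) = 0.201339
t = −297.293 · ln(0.201339) = 476.491 s.

476.5 s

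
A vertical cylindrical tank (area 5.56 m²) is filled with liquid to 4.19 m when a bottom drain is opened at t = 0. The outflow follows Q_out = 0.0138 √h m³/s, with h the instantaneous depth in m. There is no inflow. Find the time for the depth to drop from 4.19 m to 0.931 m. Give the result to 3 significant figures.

A dh/dt = −Q_out = −0.0138 √h.
∫ h^(−1/2) dh = −(0.0138/A) ∫ dt, giving 2√h = 2√h₀ − (0.0138/A) t.
t = 2A(√h₀ − √h)/0.0138 = 2·5.56·(√4.19 − √0.931)/0.0138
  = 11.120 × (2.0469 − 0.96488) / 0.0138 = 871.93 s.

872 s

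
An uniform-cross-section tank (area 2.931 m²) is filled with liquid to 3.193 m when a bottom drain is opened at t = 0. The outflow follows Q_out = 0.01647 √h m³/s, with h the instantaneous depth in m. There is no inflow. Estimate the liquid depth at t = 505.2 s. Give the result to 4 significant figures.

0.1350 m

A dh/dt = −Q_out = −0.01647 √h.
∫ h^(−1/2) dh = −(0.01647/A) ∫ dt, giving 2√h = 2√h₀ − (0.01647/A) t.
√h = √3.193 − 0.01647·505.2/(2·2.931) = 1.78690 − 1.41942 = 0.367476.
h = 0.367476² = 0.135039 m.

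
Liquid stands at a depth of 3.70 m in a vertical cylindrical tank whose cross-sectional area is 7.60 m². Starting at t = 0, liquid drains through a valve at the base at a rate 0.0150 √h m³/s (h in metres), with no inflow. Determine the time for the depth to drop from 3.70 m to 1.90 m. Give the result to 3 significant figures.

With no inflow, A dh/dt = −0.0150 √h.
Separate and integrate: 2(√h − √h₀) = −(0.0150/A) t.
t = 2A(√h₀ − √h)/0.0150 = 2·7.60·(√3.70 − √1.90)/0.0150
  = 15.200 × (1.9235 − 1.3784) / 0.0150 = 552.40 s.

552 s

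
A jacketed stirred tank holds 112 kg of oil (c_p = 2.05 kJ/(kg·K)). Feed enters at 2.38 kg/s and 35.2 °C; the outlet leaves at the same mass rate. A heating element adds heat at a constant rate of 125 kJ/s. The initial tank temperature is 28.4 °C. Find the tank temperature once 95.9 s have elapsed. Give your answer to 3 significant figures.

56.6 °C

M c_p dT/dt = ṁ c_p (T_in − T) + Q̇.
τ = M/ṁ = 47.059 s; T_ss = T_in + Q̇/(ṁ c_p) = 35.2 + 125/(2.38·2.05) = 60.820 °C.
Integrating: T(t) = T_ss + (T₀ − T_ss) e^(−t/τ).
T(95.9) = 60.820 + (-32.420)·e^(−95.9/47.059) = 60.820 + (-32.420)·0.13031 = 56.596 °C.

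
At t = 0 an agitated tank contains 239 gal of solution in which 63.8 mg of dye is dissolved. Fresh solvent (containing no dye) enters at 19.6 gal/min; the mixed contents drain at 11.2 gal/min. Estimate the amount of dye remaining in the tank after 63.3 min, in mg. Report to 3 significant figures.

13.4 mg

Let m(t) be the amount of dye. Volume: V(t) = V₀ + (Q_in − Q_out) t = 239 + 8.4000 t; V(63.3) = 770.72 gal.
No dye enters, so dm/dt = −Q_out · (m/V).
Separate: dm/m = −Q_out dt/V(t) ⇒ ln(m/m₀) = −(Q_out/(Q_in−Q_out)) ln(V/V₀).
m = m₀ (V₀/V)^(Q_out/(Q_in−Q_out)) = 63.8 × (239/770.72)^(1.3333) = 13.391 mg.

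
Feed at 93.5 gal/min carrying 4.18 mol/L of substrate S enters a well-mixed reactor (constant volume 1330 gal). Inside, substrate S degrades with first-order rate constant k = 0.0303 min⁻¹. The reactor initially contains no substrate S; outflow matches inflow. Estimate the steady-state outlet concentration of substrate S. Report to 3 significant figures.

2.92 mol/L

Accumulation = in − out − consumed: V dC/dt = Q C_in − Q C − k V C.
Steady state (dC/dt = 0): C_ss = Q C_in/(Q + kV) = C_in/(1 + kV/Q).
C_ss = 93.5·4.18/(93.5 + 0.0303·1330) = 390.83/133.80 = 2.9210 mol/L.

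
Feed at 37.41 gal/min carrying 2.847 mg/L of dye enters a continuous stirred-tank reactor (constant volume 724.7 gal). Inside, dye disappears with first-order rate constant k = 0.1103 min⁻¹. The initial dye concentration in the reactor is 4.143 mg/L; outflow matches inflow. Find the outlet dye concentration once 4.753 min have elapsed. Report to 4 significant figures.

2.406 mg/L

V dC/dt = Q(C_in − C) − k V C.
dC/dt = (Q/V) C_in − (Q/V + k) C; effective rate a = Q/V + k = 0.0516214 + 0.1103 = 0.161921 min⁻¹.
C_ss = Q C_in/(Q + kV) = 0.907638 mg/L; C(t) = C_ss + (C₀ − C_ss) e^(−a t).
C(4.753) = 0.907638 + (3.23536)·e^(−0.161921·4.753) = 0.907638 + (3.23536)·0.463193 = 2.40623 mg/L.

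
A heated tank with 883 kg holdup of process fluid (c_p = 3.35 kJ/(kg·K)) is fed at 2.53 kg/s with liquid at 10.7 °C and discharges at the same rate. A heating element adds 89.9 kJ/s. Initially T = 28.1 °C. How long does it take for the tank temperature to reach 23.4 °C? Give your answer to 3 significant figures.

First-law balance (no shaft work): M c_p dT/dt = ṁ c_p (T_in − T) + 89.9.
τ = M/ṁ = 349.01 s; T_ss = T_in + Q̇/(ṁ c_p) = 21.307 °C.
T(t) = T_ss + (T₀ − T_ss) e^(−t/τ). Set T = 23.4:
e^(−t/τ) = (23.4 − 21.307)/(28.1 − 21.307) = 0.30811
t = −349.01 · ln(0.30811) = 410.89 s.

411 s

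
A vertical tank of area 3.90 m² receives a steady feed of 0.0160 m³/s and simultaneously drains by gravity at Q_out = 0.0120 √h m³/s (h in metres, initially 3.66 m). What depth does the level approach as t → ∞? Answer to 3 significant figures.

1.78 m

Unsteady balance on liquid volume: A dh/dt = Q_in − 0.0120 √h. At steady state dh/dt = 0:
Q_in = 0.0120 √h_ss ⇒ √h_ss = 0.0160/0.0120 = 1.3333.
h_ss = 1.3333² = 1.7778 m. (Since h₀ = 3.66 m > h_ss, the level will fall toward this value.)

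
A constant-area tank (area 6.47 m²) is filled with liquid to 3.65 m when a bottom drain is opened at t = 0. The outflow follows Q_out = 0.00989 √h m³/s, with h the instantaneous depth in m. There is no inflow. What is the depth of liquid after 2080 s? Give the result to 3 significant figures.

0.103 m

With no inflow, A dh/dt = −0.00989 √h.
∫ h^(−1/2) dh = −(0.00989/A) ∫ dt, giving 2√h = 2√h₀ − (0.00989/A) t.
√h = √3.65 − 0.00989·2080/(2·6.47) = 1.9105 − 1.5897 = 0.32076.
h = 0.32076² = 0.10289 m.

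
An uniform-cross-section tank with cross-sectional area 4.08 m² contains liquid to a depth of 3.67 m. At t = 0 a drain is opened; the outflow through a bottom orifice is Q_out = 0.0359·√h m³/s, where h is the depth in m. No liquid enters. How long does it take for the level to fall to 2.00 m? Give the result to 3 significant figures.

114 s

Unsteady balance on liquid volume: A dh/dt = −0.0359 √h.
∫ h^(−1/2) dh = −(0.0359/A) ∫ dt, giving 2√h = 2√h₀ − (0.0359/A) t.
t = 2A(√h₀ − √h)/0.0359 = 2·4.08·(√3.67 − √2.00)/0.0359
  = 8.1600 × (1.9157 − 1.4142) / 0.0359 = 113.99 s.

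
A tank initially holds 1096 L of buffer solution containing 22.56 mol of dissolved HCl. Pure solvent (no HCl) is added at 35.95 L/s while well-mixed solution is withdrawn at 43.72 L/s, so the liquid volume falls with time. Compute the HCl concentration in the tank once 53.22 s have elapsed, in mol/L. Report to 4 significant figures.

0.002300 mol/L

Total volume: dV/dt = Q_in − Q_out = -7.77000 L/s, so V(t) = 1096 − 7.77000 t and V(53.22) = 682.481 L.
No HCl enters, so dm/dt = −Q_out · (m/V).
dm/m = −Q_out dt/(V₀ − 7.77000 t); integrating gives ln(m/m₀) = −(Q_out/(Q_in−Q_out)) ln(V/V₀).
m = m₀ (V₀/V)^(Q_out/(Q_in−Q_out)) = 22.56 × (1096/682.481)^(-5.62677) = 1.56964 mol.
C = m/V = 1.56964/682.481 = 0.00229990 mol/L.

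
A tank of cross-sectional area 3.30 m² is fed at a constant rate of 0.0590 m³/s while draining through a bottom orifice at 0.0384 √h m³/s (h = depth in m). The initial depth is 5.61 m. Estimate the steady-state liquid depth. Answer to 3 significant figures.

2.36 m

A dh/dt = Q_in − 0.0384 √h. Steady state requires inflow = outflow:
Q_in = 0.0384 √h_ss ⇒ √h_ss = 0.0590/0.0384 = 1.5365.
h_ss = 1.5365² = 2.3607 m. (Since h₀ = 5.61 m > h_ss, the level will fall toward this value.)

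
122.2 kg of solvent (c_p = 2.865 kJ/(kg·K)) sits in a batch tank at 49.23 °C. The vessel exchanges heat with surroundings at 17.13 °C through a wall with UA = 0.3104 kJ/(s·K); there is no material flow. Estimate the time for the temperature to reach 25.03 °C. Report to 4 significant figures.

1581 s

M c_p dT/dt = −UA(T − T_amb).
τ = M c_p/UA = 1127.91 s; T_ss = T_amb = 17.1300 °C.
T(t) = T_ss + (T₀ − T_ss)e^(−t/τ); set T = 25.03:
t = −τ ln[(T − T_ss)/(T₀ − T_ss)] = −1127.91 · ln(0.246106) = 1581.32 s.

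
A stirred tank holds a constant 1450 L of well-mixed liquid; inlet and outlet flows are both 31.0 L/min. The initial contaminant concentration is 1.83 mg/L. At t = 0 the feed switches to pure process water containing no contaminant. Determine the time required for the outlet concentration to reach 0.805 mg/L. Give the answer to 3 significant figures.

38.4 min

Species balance on the tank: V dC/dt = Q(C_in − C), so τ = V/Q = 46.774 min.
C(t) = C_in + (C₀ − C_in) e^(−t/τ). Set C = 0.805 and solve for t:
e^(−t/τ) = (C − C_in)/(C₀ − C_in) = (0.805 − 0)/(1.83 − 0) = 0.43989
t = −τ ln(…) = 46.774 × 0.82123 = 38.412 min.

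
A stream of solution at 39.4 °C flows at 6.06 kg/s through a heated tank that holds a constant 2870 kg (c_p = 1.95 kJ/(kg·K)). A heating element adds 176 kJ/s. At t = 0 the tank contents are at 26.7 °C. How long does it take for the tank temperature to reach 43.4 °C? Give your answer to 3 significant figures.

M c_p dT/dt = ṁ c_p (T_in − T) + Q̇.
τ = M/ṁ = 473.60 s; T_ss = T_in + Q̇/(ṁ c_p) = 54.294 °C.
T(t) = T_ss + (T₀ − T_ss) e^(−t/τ). Set T = 43.4:
e^(−t/τ) = (43.4 − 54.294)/(26.7 − 54.294) = 0.39479
t = −473.60 · ln(0.39479) = 440.16 s.

440 s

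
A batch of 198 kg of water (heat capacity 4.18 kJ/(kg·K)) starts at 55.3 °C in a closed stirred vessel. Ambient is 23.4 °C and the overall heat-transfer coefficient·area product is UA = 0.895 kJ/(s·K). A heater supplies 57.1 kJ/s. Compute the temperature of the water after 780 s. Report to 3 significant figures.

73.5 °C

M c_p dT/dt = −UA(T − T_amb) + Q̇.
dT/dt = (T_ss − T)/τ with T_ss = T_amb + Q̇/UA = 23.4 + 57.1/0.895 = 87.199 °C, τ = M c_p/UA = 198·4.18/0.895 = 924.74 s.
This is linear first-order; T(t) = T_ss + (T₀ − T_ss) e^(−t/τ).
T(780) = 87.199 + (-31.899)·0.43021 = 73.476 °C.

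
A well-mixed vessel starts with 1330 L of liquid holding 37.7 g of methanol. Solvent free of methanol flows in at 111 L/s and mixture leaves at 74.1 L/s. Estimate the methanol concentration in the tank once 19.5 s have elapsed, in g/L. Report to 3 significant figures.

0.00772 g/L

Total volume: dV/dt = Q_in − Q_out = 36.900 L/s, so V(t) = 1330 + 36.900 t and V(19.5) = 2049.6 L.
Solute balance: dm/dt = 0 − Q_out C = −Q_out m/V(t).
Separate: dm/m = −Q_out dt/V(t) ⇒ ln(m/m₀) = −(Q_out/(Q_in−Q_out)) ln(V/V₀).
m = m₀ (V₀/V)^(Q_out/(Q_in−Q_out)) = 37.7 × (1330/2049.6)^(2.0081) = 15.820 g.
C = m/V = 15.820/2049.6 = 0.0077187 g/L.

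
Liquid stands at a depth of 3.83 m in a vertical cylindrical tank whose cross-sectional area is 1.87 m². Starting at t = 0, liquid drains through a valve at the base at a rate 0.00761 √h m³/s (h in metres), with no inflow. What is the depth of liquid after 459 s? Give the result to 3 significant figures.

Volume balance on the tank: A dh/dt = −0.00761 √h.
∫ h^(−1/2) dh = −(0.00761/A) ∫ dt, giving 2√h = 2√h₀ − (0.00761/A) t.
√h = √3.83 − 0.00761·459/(2·1.87) = 1.9570 − 0.93395 = 1.0231.
h = 1.0231² = 1.0467 m.

1.05 m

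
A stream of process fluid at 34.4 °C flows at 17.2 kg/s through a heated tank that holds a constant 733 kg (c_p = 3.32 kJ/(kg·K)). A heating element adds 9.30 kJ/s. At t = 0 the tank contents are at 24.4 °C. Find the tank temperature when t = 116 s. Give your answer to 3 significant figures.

33.9 °C

M c_p dT/dt = ṁ c_p (T_in − T) + Q̇.
Rearrange: dT/dt = (T_ss − T)/τ with τ = M/ṁ = 42.616 s and T_ss = T_in + Q̇/(ṁ c_p) = 34.563 °C.
T approaches T_ss exponentially: T(t) = T_ss + (T₀ − T_ss) e^(−t/τ).
T(116) = 34.563 + (-10.163)·e^(−116/42.616) = 34.563 + (-10.163)·0.065745 = 33.895 °C.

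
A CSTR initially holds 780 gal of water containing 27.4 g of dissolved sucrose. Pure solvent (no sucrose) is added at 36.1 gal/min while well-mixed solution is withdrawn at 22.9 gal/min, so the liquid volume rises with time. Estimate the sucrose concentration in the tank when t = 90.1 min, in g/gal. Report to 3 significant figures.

Total volume: dV/dt = Q_in − Q_out = 13.200 gal/min, so V(t) = 780 + 13.200 t and V(90.1) = 1969.3 gal.
Species balance (pure solvent in): dm/dt = −Q_out · m/V(t).
Separate: dm/m = −Q_out dt/V(t) ⇒ ln(m/m₀) = −(Q_out/(Q_in−Q_out)) ln(V/V₀).
m = m₀ (V₀/V)^(Q_out/(Q_in−Q_out)) = 27.4 × (780/1969.3)^(1.7348) = 5.4949 g.
C = m/V = 5.4949/1969.3 = 0.0027902 g/gal.

0.00279 g/gal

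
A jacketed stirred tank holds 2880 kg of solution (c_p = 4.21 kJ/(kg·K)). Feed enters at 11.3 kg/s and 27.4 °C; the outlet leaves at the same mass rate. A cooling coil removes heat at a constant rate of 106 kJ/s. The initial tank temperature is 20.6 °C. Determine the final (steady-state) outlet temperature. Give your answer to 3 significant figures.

Energy balance: M c_p dT/dt = ṁ c_p (T_in − T) − 106.
At steady state dT/dt = 0 ⇒ T_ss = T_in − Q̇/(ṁ c_p) = 27.4 − 106/(11.3·4.21) = 25.172 °C.

25.2 °C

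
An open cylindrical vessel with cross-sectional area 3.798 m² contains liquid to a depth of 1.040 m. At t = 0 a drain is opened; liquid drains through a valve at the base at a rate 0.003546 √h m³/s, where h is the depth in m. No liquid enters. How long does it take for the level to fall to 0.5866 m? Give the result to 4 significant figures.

A dh/dt = −Q_out = −0.003546 √h.
Separate and integrate: 2(√h − √h₀) = −(0.003546/A) t.
t = 2A(√h₀ − √h)/0.003546 = 2·3.798·(√1.040 − √0.5866)/0.003546
  = 7.59600 × (1.01980 − 0.765898) / 0.003546 = 543.900 s.

543.9 s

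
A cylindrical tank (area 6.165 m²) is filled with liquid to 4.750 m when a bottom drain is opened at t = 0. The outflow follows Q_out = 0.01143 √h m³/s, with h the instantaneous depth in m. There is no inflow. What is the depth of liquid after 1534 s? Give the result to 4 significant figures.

A dh/dt = −Q_out = −0.01143 √h.
This is separable: 2 d(√h)/dt = −0.01143/A, so √h = √h₀ − (0.01143/(2A)) t.
√h = √4.750 − 0.01143·1534/(2·6.165) = 2.17945 − 1.42203 = 0.757420.
h = 0.757420² = 0.573685 m.

0.5737 m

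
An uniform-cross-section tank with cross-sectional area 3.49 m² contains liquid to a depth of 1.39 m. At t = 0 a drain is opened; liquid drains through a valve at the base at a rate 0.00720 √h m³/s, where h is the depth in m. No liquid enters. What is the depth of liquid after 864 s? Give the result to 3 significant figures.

Accumulation of liquid (constant cross-section A): A dh/dt = −0.00720 √h.
Separate and integrate: 2(√h − √h₀) = −(0.00720/A) t.
√h = √1.39 − 0.00720·864/(2·3.49) = 1.1790 − 0.89123 = 0.28775.
h = 0.28775² = 0.082800 m.

0.0828 m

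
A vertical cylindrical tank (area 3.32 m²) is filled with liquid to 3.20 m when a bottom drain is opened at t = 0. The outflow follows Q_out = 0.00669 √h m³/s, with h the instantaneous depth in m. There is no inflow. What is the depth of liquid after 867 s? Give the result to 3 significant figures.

A dh/dt = −Q_out = −0.00669 √h.
∫ h^(−1/2) dh = −(0.00669/A) ∫ dt, giving 2√h = 2√h₀ − (0.00669/A) t.
√h = √3.20 − 0.00669·867/(2·3.32) = 1.7889 − 0.87353 = 0.91533.
h = 0.91533² = 0.83782 m.

0.838 m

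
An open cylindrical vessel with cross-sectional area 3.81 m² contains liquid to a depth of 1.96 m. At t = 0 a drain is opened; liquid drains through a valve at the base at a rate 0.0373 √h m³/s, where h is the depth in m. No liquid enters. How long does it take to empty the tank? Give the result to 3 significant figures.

Mass balance (ρ constant): A dh/dt = −0.0373 √h.
This is separable: 2 d(√h)/dt = −0.0373/A, so √h = √h₀ − (0.0373/(2A)) t.
Tank is empty when √h = 0: t_empty = 2A√h₀/0.0373.
t_empty = 2·3.81·√1.96/0.0373 = 7.6200·1.4000/0.0373 = 286.01 s.

286 s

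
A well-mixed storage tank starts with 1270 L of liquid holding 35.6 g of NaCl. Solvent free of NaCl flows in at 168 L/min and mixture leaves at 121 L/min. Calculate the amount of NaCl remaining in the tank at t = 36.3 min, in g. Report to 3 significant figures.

3.97 g

Total volume: dV/dt = Q_in − Q_out = 47.000 L/min, so V(t) = 1270 + 47.000 t and V(36.3) = 2976.1 L.
Solute balance: dm/dt = 0 − Q_out C = −Q_out m/V(t).
dm/m = −Q_out dt/(V₀ + 47.000 t); integrating gives ln(m/m₀) = −(Q_out/(Q_in−Q_out)) ln(V/V₀).
m = m₀ (V₀/V)^(Q_out/(Q_in−Q_out)) = 35.6 × (1270/2976.1)^(2.5745) = 3.9747 g.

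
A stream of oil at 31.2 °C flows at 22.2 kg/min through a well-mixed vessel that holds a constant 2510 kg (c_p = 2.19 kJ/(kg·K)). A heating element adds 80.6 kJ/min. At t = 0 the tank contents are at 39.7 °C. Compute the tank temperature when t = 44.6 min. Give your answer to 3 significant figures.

37.5 °C

Energy balance: M c_p dT/dt = ṁ c_p (T_in − T) + 80.6.
Rearrange: dT/dt = (T_ss − T)/τ with τ = M/ṁ = 113.06 min and T_ss = T_in + Q̇/(ṁ c_p) = 32.858 °C.
T approaches T_ss exponentially: T(t) = T_ss + (T₀ − T_ss) e^(−t/τ).
T(44.6) = 32.858 + (6.8422)·e^(−44.6/113.06) = 32.858 + (6.8422)·0.67404 = 37.470 °C.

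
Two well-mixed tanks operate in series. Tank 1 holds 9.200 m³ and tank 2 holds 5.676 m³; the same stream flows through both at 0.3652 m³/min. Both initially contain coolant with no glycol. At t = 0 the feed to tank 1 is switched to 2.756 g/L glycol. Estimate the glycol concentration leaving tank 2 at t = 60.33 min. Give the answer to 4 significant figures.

Each tank obeys Vᵢ dCᵢ/dt = Q(Cᵢ₋₁ − Cᵢ), so τᵢ = Vᵢ/Q.
τ₁ = 9.200/0.3652 = 25.1917 min; τ₂ = 5.676/0.3652 = 15.5422 min.
Solving the cascade with C₁(0)=C₂(0)=0 gives C₂(t) = C_in[1 − (τ₁ e^(−t/τ₁) − τ₂ e^(−t/τ₂))/(τ₁ − τ₂)].
At t = 60.33: e^(−t/τ₁) = 0.0911874, e^(−t/τ₂) = 0.0206158.
C₂ = 2.756·[1 − (25.1917·0.0911874 − 15.5422·0.0206158)/(9.64951)] = 2.756·0.795145 = 2.19142 g/L.

2.191 g/L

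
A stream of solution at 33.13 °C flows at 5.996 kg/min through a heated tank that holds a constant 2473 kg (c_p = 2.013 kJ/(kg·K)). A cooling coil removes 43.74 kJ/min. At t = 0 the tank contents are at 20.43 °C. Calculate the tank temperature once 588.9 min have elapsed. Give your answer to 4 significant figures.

27.33 °C

Unsteady energy balance on the tank contents: M c_p dT/dt = ṁ c_p (T_in − T) − 43.74.
Rearrange: dT/dt = (T_ss − T)/τ with τ = M/ṁ = 412.442 min and T_ss = T_in − Q̇/(ṁ c_p) = 29.5061 °C.
Solution: T(t) = T_ss + (T₀ − T_ss) e^(−t/τ).
T(588.9) = 29.5061 + (-9.07612)·e^(−588.9/412.442) = 29.5061 + (-9.07612)·0.239827 = 27.3294 °C.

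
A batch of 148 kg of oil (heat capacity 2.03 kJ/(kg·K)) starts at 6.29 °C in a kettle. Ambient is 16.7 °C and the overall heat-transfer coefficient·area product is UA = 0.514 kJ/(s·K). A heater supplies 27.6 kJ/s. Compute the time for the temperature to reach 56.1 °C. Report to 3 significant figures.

Lumped-capacitance energy balance: M c_p dT/dt = UA(T_amb − T) + Q̇.
τ = M c_p/UA = 584.51 s; T_ss = T_amb + Q̇/UA = 16.7 + 27.6/0.514 = 70.396 °C.
T(t) = T_ss + (T₀ − T_ss)e^(−t/τ); set T = 56.1:
t = −τ ln[(T − T_ss)/(T₀ − T_ss)] = −584.51 · ln(0.22301) = 877.08 s.

877 s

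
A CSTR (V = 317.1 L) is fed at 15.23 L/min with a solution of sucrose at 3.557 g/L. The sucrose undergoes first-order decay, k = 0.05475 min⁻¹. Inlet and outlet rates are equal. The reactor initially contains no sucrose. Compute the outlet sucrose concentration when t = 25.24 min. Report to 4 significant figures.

1.538 g/L

V dC/dt = Q(C_in − C) − k V C.
This is linear with rate a = Q/V + k = 0.102779 min⁻¹.
C_ss = Q C_in/(Q + kV) = 1.66220 g/L; C(t) = C_ss + (C₀ − C_ss) e^(−a t).
C(25.24) = 1.66220 + (-1.66220)·e^(−0.102779·25.24) = 1.66220 + (-1.66220)·0.0747099 = 1.53802 g/L.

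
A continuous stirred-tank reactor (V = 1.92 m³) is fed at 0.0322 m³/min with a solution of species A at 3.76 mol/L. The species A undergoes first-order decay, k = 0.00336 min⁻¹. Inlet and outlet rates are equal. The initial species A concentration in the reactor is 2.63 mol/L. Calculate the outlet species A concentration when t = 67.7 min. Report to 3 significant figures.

3.00 mol/L

V dC/dt = Q(C_in − C) − k V C.
dC/dt = (Q/V) C_in − (Q/V + k) C; effective rate a = Q/V + k = 0.016771 + 0.00336 = 0.020131 min⁻¹.
C_ss = Q C_in/(Q + kV) = 3.1324 mol/L; C(t) = C_ss + (C₀ − C_ss) e^(−a t).
C(67.7) = 3.1324 + (-0.50243)·e^(−0.020131·67.7) = 3.1324 + (-0.50243)·0.25593 = 3.0038 mol/L.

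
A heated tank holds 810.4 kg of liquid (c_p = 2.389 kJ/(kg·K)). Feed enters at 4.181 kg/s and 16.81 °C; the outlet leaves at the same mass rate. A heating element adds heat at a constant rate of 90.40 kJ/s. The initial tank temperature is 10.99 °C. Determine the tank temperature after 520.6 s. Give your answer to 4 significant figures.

M c_p dT/dt = ṁ c_p (T_in − T) + Q̇.
τ = M/ṁ = 193.829 s; T_ss = T_in + Q̇/(ṁ c_p) = 16.81 + 90.40/(4.181·2.389) = 25.8605 °C.
T approaches T_ss exponentially: T(t) = T_ss + (T₀ − T_ss) e^(−t/τ).
T(520.6) = 25.8605 + (-14.8705)·e^(−520.6/193.829) = 25.8605 + (-14.8705)·0.0681619 = 24.8469 °C.

24.85 °C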